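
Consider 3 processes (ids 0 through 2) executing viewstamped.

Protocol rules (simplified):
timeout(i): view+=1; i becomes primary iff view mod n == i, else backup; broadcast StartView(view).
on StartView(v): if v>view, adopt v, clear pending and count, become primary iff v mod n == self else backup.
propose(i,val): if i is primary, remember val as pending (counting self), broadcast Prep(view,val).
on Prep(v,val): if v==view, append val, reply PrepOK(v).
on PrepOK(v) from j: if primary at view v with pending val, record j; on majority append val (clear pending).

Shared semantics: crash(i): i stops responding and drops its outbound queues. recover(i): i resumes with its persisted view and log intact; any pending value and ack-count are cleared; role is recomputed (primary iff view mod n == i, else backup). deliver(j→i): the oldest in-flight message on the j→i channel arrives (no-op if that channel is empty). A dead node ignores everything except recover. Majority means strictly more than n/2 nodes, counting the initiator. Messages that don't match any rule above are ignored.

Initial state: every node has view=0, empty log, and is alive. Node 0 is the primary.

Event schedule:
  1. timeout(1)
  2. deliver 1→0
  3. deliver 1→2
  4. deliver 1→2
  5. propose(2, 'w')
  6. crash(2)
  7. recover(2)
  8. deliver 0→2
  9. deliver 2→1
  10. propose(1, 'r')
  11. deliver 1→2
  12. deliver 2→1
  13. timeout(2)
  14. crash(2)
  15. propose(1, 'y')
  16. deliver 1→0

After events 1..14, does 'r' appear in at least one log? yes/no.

after 1 — timeout(1): n1:prim/v1/[-]
after 2 — deliver 1→0: n0:back/v1/[-]
after 3 — deliver 1→2: n2:back/v1/[-]
after 4 — deliver 1→2: ·
after 5 — propose(2,'w'): ·
after 6 — crash(2): n2:✗back/v1/[-]
after 7 — recover(2): n2:back/v1/[-]
after 8 — deliver 0→2: ·
after 9 — deliver 2→1: ·
after 10 — propose(1,'r'): ·
after 11 — deliver 1→2: n2:back/v1/[r]
after 12 — deliver 2→1: n1:prim/v1/[r]
after 13 — timeout(2): n2:prim/v2/[r]
after 14 — crash(2): n2:✗prim/v2/[r]

yes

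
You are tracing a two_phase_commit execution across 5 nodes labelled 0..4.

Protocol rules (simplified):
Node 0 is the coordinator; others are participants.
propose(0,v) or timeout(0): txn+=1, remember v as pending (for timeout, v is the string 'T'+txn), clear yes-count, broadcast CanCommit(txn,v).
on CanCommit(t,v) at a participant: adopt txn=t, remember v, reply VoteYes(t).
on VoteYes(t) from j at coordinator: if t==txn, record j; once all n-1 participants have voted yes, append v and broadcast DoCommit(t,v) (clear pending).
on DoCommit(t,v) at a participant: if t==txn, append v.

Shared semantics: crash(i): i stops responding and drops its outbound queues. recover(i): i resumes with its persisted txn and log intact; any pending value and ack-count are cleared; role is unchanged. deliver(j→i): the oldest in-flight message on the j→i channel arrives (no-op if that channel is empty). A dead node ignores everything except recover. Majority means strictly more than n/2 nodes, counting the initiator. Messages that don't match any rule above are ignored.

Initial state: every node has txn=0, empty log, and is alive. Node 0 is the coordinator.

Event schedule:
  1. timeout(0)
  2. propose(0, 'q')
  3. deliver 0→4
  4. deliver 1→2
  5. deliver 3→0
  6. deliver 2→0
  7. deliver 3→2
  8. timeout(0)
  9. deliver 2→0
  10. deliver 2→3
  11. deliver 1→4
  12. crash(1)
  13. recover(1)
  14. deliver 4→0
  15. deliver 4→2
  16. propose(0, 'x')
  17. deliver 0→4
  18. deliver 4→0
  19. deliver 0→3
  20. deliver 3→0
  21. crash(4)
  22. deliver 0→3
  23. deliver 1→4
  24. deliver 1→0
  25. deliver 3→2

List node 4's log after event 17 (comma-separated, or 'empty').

empty

after 1 — timeout(0): n0:coor/t1/[-]
after 2 — propose(0,'q'): n0:coor/t2/[-]
after 3 — deliver 0→4: n4:part/t1/[-]
after 4 — deliver 1→2: ·
after 5 — deliver 3→0: ·
after 6 — deliver 2→0: ·
after 7 — deliver 3→2: ·
after 8 — timeout(0): n0:coor/t3/[-]
after 9 — deliver 2→0: ·
after 10 — deliver 2→3: ·
after 11 — deliver 1→4: ·
after 12 — crash(1): n1:✗part/t0/[-]
after 13 — recover(1): n1:part/t0/[-]
after 14 — deliver 4→0: ·
after 15 — deliver 4→2: ·
after 16 — propose(0,'x'): n0:coor/t4/[-]
after 17 — deliver 0→4: n4:part/t2/[-]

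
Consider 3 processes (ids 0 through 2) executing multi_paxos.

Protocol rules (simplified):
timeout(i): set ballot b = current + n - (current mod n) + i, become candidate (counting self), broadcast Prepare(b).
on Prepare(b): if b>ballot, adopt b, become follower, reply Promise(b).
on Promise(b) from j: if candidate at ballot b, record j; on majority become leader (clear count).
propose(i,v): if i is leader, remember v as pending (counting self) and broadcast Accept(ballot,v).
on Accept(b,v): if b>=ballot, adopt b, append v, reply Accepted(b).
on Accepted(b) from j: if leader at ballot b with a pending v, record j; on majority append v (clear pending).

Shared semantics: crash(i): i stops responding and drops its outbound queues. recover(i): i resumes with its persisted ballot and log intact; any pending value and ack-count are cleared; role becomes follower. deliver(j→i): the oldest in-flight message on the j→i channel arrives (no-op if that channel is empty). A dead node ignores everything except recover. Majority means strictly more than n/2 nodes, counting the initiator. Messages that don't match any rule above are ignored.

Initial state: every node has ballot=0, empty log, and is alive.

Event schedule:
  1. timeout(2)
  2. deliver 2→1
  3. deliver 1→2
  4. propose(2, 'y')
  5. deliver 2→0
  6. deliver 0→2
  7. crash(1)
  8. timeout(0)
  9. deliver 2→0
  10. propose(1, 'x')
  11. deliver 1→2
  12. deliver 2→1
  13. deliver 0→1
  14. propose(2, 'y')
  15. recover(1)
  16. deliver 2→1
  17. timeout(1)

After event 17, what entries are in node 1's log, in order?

y

[1] timeout(2) → N2(cand b5 [-])
[2] deliver 2→1 → N1(foll b5 [-])
[3] deliver 1→2 → N2(lead b5 [-])
[4] propose(2,'y') → ∅
[5] deliver 2→0 → N0(foll b5 [-])
[6] deliver 0→2 → ∅
[7] crash(1) → N1(✗foll b5 [-])
[8] timeout(0) → N0(cand b6 [-])
[9] deliver 2→0 → ∅
[10] propose(1,'x') → ∅
[11] deliver 1→2 → ∅
[12] deliver 2→1 → ∅
[13] deliver 0→1 → ∅
[14] propose(2,'y') → ∅
[15] recover(1) → N1(foll b5 [-])
[16] deliver 2→1 → N1(foll b5 [y])
[17] timeout(1) → N1(cand b7 [y])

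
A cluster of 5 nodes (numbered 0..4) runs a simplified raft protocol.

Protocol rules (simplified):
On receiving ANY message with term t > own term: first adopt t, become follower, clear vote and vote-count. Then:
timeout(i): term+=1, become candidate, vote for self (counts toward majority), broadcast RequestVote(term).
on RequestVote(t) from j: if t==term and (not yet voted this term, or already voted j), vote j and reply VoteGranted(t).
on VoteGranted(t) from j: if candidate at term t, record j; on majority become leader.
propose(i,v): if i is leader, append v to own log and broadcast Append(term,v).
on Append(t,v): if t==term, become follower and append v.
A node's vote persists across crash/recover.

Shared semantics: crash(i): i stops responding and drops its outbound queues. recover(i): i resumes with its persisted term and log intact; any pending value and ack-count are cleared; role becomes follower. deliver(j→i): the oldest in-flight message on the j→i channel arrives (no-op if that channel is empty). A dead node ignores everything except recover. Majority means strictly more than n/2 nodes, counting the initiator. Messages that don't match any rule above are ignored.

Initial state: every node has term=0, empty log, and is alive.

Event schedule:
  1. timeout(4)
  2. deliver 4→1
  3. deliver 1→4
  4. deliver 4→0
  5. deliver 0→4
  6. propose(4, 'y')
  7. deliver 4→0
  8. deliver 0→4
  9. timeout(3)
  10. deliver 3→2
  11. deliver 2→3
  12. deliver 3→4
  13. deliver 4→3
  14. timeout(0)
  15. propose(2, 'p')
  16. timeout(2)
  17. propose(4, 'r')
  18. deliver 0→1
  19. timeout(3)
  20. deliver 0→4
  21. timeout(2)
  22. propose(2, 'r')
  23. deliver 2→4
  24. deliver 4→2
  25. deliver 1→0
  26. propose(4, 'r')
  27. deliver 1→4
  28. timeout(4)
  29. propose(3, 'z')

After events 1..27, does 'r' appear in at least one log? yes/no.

step 1 timeout(4): 4={cand,t=1,log=-}
step 2 deliver 4→1: 1={foll,t=1,log=-}
step 3 deliver 1→4: —
step 4 deliver 4→0: 0={foll,t=1,log=-}
step 5 deliver 0→4: 4={lead,t=1,log=-}
step 6 propose(4,'y'): 4={lead,t=1,log=y}
step 7 deliver 4→0: 0={foll,t=1,log=y}
step 8 deliver 0→4: —
step 9 timeout(3): 3={cand,t=1,log=-}
step 10 deliver 3→2: 2={foll,t=1,log=-}
step 11 deliver 2→3: —
step 12 deliver 3→4: —
step 13 deliver 4→3: —
step 14 timeout(0): 0={cand,t=2,log=y}
step 15 propose(2,'p'): —
step 16 timeout(2): 2={cand,t=2,log=-}
step 17 propose(4,'r'): 4={lead,t=1,log=y,r}
step 18 deliver 0→1: 1={foll,t=2,log=-}
step 19 timeout(3): 3={cand,t=2,log=-}
step 20 deliver 0→4: 4={foll,t=2,log=y,r}
step 21 timeout(2): 2={cand,t=3,log=-}
step 22 propose(2,'r'): —
step 23 deliver 2→4: —
step 24 deliver 4→2: —
step 25 deliver 1→0: —
step 26 propose(4,'r'): —
step 27 deliver 1→4: —

yes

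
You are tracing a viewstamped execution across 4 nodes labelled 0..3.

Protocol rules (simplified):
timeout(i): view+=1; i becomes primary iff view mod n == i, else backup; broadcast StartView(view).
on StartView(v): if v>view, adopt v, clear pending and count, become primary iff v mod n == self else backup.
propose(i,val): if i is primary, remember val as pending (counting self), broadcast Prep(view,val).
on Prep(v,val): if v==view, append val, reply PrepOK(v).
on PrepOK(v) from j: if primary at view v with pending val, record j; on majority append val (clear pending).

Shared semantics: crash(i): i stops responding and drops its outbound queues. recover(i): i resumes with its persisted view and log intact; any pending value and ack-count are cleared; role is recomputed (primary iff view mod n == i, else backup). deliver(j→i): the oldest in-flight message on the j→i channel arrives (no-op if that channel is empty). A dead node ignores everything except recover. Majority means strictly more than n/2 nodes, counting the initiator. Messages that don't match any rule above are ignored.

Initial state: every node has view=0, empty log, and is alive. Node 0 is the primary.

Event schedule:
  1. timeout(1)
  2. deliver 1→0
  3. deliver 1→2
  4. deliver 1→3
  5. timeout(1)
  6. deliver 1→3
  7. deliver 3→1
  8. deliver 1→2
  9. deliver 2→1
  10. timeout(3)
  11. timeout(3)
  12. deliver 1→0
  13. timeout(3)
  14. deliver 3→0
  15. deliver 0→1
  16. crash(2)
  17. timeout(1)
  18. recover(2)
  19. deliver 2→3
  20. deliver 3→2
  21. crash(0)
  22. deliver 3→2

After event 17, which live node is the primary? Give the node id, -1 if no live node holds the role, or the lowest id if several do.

-1

after 1 — timeout(1): n1:prim/v1/[-]
after 2 — deliver 1→0: n0:back/v1/[-]
after 3 — deliver 1→2: n2:back/v1/[-]
after 4 — deliver 1→3: n3:back/v1/[-]
after 5 — timeout(1): n1:back/v2/[-]
after 6 — deliver 1→3: n3:back/v2/[-]
after 7 — deliver 3→1: ·
after 8 — deliver 1→2: n2:prim/v2/[-]
after 9 — deliver 2→1: ·
after 10 — timeout(3): n3:prim/v3/[-]
after 11 — timeout(3): n3:back/v4/[-]
after 12 — deliver 1→0: n0:back/v2/[-]
after 13 — timeout(3): n3:back/v5/[-]
after 14 — deliver 3→0: n0:back/v3/[-]
after 15 — deliver 0→1: ·
after 16 — crash(2): n2:✗prim/v2/[-]
after 17 — timeout(1): n1:back/v3/[-]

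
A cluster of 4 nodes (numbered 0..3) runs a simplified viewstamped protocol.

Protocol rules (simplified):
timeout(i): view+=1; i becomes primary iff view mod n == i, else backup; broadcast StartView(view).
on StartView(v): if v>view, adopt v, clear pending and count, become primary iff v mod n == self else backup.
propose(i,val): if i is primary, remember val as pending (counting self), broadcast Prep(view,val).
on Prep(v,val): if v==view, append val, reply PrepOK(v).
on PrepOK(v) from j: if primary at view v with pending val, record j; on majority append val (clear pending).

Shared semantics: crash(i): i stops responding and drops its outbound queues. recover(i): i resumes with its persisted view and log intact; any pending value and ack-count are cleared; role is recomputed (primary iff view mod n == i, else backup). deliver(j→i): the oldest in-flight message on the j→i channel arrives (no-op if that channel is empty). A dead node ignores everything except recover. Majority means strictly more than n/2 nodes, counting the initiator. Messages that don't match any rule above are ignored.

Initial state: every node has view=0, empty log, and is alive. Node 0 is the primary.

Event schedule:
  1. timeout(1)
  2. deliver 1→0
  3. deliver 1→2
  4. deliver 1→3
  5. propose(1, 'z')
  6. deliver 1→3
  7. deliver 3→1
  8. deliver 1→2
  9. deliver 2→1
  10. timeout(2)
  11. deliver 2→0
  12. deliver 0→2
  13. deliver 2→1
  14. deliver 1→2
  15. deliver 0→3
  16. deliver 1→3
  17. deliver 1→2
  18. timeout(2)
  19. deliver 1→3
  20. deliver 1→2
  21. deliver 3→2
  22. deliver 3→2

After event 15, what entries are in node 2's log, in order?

1. timeout(1):  <1:prim v1 ->
2. deliver 1→0:  <0:back v1 ->
3. deliver 1→2:  <2:back v1 ->
4. deliver 1→3:  <3:back v1 ->
5. propose(1,'z'):  nop
6. deliver 1→3:  <3:back v1 z>
7. deliver 3→1:  nop
8. deliver 1→2:  <2:back v1 z>
9. deliver 2→1:  <1:prim v1 z>
10. timeout(2):  <2:prim v2 z>
11. deliver 2→0:  <0:back v2 ->
12. deliver 0→2:  nop
13. deliver 2→1:  <1:back v2 z>
14. deliver 1→2:  nop
15. deliver 0→3:  nop

z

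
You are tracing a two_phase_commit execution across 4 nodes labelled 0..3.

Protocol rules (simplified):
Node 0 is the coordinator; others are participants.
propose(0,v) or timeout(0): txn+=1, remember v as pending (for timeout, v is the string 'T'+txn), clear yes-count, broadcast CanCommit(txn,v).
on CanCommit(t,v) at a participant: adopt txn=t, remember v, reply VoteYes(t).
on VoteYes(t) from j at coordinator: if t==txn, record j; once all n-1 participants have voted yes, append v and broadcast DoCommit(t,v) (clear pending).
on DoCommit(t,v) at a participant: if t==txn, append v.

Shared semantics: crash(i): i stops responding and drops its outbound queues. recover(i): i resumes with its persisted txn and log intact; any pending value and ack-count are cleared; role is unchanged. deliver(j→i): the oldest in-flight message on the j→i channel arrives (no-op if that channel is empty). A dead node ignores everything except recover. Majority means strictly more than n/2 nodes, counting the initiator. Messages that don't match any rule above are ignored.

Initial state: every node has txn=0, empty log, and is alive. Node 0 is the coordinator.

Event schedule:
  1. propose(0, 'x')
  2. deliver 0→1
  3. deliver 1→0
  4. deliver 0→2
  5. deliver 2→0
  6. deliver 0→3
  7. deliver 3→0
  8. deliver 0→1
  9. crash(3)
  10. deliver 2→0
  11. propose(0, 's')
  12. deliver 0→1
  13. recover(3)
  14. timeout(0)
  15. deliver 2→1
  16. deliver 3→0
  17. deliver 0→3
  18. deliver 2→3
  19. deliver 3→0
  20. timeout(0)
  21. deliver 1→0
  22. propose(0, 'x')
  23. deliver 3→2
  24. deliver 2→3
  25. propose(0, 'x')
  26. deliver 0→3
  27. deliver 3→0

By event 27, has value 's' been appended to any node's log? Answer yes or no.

no

1. propose(0,'x'):  <0:coor t1 ->
2. deliver 0→1:  <1:part t1 ->
3. deliver 1→0:  nop
4. deliver 0→2:  <2:part t1 ->
5. deliver 2→0:  nop
6. deliver 0→3:  <3:part t1 ->
7. deliver 3→0:  <0:coor t1 x>
8. deliver 0→1:  <1:part t1 x>
9. crash(3):  <3:✗part t1 ->
10. deliver 2→0:  nop
11. propose(0,'s'):  <0:coor t2 x>
12. deliver 0→1:  <1:part t2 x>
13. recover(3):  <3:part t1 ->
14. timeout(0):  <0:coor t3 x>
15. deliver 2→1:  nop
16. deliver 3→0:  nop
17. deliver 0→3:  <3:part t1 x>
18. deliver 2→3:  nop
19. deliver 3→0:  nop
20. timeout(0):  <0:coor t4 x>
21. deliver 1→0:  nop
22. propose(0,'x'):  <0:coor t5 x>
23. deliver 3→2:  nop
24. deliver 2→3:  nop
25. propose(0,'x'):  <0:coor t6 x>
26. deliver 0→3:  <3:part t2 x>
27. deliver 3→0:  nop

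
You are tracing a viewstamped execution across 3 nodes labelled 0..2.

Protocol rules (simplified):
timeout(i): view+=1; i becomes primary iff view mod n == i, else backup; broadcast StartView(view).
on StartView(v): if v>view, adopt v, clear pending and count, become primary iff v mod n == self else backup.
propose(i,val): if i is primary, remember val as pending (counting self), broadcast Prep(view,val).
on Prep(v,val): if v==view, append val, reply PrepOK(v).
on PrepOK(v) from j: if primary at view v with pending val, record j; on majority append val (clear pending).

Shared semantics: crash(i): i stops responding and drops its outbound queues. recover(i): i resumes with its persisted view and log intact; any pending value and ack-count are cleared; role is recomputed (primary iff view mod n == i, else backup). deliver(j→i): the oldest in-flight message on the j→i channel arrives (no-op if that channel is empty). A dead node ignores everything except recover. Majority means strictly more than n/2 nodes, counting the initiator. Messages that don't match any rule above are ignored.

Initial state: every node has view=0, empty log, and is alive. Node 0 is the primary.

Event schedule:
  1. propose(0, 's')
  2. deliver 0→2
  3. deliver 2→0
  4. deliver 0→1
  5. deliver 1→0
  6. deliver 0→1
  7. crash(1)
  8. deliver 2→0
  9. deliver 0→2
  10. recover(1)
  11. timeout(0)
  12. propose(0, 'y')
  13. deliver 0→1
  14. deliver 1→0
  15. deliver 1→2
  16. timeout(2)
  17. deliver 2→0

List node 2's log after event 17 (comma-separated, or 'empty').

s

[1] propose(0,'s') → ∅
[2] deliver 0→2 → N2(back v0 [s])
[3] deliver 2→0 → N0(prim v0 [s])
[4] deliver 0→1 → N1(back v0 [s])
[5] deliver 1→0 → ∅
[6] deliver 0→1 → ∅
[7] crash(1) → N1(✗back v0 [s])
[8] deliver 2→0 → ∅
[9] deliver 0→2 → ∅
[10] recover(1) → N1(back v0 [s])
[11] timeout(0) → N0(back v1 [s])
[12] propose(0,'y') → ∅
[13] deliver 0→1 → N1(prim v1 [s])
[14] deliver 1→0 → ∅
[15] deliver 1→2 → ∅
[16] timeout(2) → N2(back v1 [s])
[17] deliver 2→0 → ∅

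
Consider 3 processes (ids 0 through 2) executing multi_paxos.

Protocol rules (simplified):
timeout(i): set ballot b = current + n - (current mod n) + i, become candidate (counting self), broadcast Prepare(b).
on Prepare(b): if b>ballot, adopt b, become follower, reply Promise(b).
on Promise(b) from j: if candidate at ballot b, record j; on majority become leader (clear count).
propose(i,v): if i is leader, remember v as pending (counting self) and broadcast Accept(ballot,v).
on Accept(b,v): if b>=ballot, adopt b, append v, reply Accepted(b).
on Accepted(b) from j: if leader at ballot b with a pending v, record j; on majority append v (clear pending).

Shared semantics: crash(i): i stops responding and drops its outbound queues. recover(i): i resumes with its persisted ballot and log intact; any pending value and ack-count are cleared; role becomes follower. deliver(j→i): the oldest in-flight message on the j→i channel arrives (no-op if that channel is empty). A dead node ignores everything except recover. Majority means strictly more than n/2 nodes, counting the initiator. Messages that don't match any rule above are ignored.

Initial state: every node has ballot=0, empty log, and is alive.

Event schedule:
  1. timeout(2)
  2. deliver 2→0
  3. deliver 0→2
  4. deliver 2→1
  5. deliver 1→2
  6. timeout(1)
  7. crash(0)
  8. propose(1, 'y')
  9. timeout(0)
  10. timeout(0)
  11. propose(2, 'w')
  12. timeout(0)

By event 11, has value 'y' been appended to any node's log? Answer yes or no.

no

1. timeout(2):  <2:cand b5 ->
2. deliver 2→0:  <0:foll b5 ->
3. deliver 0→2:  <2:lead b5 ->
4. deliver 2→1:  <1:foll b5 ->
5. deliver 1→2:  nop
6. timeout(1):  <1:cand b7 ->
7. crash(0):  <0:✗foll b5 ->
8. propose(1,'y'):  nop
9. timeout(0):  nop
10. timeout(0):  nop
11. propose(2,'w'):  nop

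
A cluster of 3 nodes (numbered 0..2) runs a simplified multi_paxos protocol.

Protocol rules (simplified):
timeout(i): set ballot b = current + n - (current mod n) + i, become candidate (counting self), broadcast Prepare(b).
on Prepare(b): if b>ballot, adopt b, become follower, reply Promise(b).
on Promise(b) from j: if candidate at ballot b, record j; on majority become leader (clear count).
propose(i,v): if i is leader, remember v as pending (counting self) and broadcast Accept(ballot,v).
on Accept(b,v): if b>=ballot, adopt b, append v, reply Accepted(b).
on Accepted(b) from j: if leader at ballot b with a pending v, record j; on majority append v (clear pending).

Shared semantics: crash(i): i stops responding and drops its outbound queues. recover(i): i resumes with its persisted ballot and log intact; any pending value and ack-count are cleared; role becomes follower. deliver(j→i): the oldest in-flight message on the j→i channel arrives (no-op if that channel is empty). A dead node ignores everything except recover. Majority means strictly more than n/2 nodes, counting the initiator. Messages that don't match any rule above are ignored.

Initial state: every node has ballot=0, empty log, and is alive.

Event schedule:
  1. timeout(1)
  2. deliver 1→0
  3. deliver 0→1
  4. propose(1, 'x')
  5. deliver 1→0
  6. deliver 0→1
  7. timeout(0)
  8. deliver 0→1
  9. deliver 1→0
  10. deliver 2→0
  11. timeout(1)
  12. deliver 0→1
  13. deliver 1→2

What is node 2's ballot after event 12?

0

after 1 — timeout(1): n1:cand/b4/[-]
after 2 — deliver 1→0: n0:foll/b4/[-]
after 3 — deliver 0→1: n1:lead/b4/[-]
after 4 — propose(1,'x'): ·
after 5 — deliver 1→0: n0:foll/b4/[x]
after 6 — deliver 0→1: n1:lead/b4/[x]
after 7 — timeout(0): n0:cand/b6/[x]
after 8 — deliver 0→1: n1:foll/b6/[x]
after 9 — deliver 1→0: n0:lead/b6/[x]
after 10 — deliver 2→0: ·
after 11 — timeout(1): n1:cand/b10/[x]
after 12 — deliver 0→1: ·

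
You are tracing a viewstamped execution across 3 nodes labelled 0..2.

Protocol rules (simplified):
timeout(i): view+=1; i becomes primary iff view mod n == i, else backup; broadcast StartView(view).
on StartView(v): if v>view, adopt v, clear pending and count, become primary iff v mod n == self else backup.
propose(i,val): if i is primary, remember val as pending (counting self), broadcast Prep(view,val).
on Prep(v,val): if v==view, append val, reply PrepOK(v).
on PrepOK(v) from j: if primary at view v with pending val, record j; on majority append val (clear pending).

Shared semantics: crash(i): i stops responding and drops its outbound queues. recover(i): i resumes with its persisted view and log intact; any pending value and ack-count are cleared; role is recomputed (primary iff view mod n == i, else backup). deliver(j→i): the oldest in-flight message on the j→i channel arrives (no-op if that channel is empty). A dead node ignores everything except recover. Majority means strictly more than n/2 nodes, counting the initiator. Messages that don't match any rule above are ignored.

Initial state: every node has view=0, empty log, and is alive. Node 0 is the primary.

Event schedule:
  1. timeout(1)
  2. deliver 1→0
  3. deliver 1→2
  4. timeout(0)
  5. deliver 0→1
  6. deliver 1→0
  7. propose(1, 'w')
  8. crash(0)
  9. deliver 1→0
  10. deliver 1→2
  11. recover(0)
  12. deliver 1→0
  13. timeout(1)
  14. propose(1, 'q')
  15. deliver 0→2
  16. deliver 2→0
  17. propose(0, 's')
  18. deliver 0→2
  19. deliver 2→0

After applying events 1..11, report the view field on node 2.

1

1. timeout(1):  <1:prim v1 ->
2. deliver 1→0:  <0:back v1 ->
3. deliver 1→2:  <2:back v1 ->
4. timeout(0):  <0:back v2 ->
5. deliver 0→1:  <1:back v2 ->
6. deliver 1→0:  nop
7. propose(1,'w'):  nop
8. crash(0):  <0:✗back v2 ->
9. deliver 1→0:  nop
10. deliver 1→2:  nop
11. recover(0):  <0:back v2 ->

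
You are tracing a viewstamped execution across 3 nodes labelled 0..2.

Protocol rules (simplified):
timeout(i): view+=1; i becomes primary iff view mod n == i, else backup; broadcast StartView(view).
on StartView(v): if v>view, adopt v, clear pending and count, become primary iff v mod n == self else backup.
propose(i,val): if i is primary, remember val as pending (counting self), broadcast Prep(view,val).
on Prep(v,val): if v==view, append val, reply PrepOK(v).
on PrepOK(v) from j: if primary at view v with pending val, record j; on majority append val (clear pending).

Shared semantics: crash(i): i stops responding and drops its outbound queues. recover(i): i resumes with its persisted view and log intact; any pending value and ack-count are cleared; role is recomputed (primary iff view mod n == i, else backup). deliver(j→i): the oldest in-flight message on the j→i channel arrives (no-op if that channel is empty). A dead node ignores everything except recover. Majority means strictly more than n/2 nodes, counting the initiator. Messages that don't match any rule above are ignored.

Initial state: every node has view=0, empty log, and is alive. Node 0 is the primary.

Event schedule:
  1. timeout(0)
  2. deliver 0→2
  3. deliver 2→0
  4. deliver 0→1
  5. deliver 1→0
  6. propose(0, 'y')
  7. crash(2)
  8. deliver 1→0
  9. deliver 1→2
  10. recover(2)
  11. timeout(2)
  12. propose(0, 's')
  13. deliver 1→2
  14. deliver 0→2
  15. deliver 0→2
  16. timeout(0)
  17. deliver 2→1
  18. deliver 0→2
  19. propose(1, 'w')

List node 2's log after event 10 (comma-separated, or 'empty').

e1 timeout(0): 0[back,v=1,-]
e2 deliver 0→2: 2[back,v=1,-]
e3 deliver 2→0: ·
e4 deliver 0→1: 1[prim,v=1,-]
e5 deliver 1→0: ·
e6 propose(0,'y'): ·
e7 crash(2): 2[✗back,v=1,-]
e8 deliver 1→0: ·
e9 deliver 1→2: ·
e10 recover(2): 2[back,v=1,-]

empty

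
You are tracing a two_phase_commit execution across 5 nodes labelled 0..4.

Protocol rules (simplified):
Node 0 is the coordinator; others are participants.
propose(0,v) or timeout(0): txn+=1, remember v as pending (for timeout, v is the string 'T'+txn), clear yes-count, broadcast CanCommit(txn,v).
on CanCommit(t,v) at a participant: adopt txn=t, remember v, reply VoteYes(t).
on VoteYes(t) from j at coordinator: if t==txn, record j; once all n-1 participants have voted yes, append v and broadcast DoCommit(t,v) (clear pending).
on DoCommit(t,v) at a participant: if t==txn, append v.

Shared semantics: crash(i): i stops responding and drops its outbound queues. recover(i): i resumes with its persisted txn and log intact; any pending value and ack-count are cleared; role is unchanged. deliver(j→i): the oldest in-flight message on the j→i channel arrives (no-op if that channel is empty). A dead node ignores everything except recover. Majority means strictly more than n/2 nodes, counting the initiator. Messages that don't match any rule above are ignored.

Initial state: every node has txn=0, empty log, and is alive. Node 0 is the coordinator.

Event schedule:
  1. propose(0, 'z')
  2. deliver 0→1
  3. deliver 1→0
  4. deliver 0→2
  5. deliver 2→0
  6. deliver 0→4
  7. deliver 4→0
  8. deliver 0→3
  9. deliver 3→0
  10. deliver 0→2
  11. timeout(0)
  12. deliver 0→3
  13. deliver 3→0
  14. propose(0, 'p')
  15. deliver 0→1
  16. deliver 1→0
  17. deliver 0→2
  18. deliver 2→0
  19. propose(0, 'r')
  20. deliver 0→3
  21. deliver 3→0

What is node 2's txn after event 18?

step 1 propose(0,'z'): 0={coor,t=1,log=-}
step 2 deliver 0→1: 1={part,t=1,log=-}
step 3 deliver 1→0: —
step 4 deliver 0→2: 2={part,t=1,log=-}
step 5 deliver 2→0: —
step 6 deliver 0→4: 4={part,t=1,log=-}
step 7 deliver 4→0: —
step 8 deliver 0→3: 3={part,t=1,log=-}
step 9 deliver 3→0: 0={coor,t=1,log=z}
step 10 deliver 0→2: 2={part,t=1,log=z}
step 11 timeout(0): 0={coor,t=2,log=z}
step 12 deliver 0→3: 3={part,t=1,log=z}
step 13 deliver 3→0: —
step 14 propose(0,'p'): 0={coor,t=3,log=z}
step 15 deliver 0→1: 1={part,t=1,log=z}
step 16 deliver 1→0: —
step 17 deliver 0→2: 2={part,t=2,log=z}
step 18 deliver 2→0: —

2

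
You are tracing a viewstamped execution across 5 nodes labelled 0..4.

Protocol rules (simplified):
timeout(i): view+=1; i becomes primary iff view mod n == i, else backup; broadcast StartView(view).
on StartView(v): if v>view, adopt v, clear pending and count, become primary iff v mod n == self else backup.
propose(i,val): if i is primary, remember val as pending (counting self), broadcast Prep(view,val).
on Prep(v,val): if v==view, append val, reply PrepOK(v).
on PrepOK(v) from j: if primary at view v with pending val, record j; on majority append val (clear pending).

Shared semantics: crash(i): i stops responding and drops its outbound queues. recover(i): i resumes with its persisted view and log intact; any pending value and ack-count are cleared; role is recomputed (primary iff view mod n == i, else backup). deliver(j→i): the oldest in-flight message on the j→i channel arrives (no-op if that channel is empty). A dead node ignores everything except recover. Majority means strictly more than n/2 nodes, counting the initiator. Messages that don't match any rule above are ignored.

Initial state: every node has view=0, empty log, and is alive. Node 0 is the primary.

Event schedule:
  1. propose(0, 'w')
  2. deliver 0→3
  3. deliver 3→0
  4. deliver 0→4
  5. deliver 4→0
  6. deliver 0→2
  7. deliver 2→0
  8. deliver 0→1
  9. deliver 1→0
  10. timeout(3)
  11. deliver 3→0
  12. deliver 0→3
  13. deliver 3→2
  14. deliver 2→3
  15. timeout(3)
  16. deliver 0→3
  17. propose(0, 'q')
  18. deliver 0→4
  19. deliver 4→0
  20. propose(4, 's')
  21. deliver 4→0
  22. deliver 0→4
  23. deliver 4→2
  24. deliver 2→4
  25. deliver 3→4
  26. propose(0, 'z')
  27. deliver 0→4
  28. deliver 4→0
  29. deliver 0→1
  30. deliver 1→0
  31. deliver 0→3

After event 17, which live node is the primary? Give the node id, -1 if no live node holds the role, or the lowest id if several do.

e1 propose(0,'w'): ·
e2 deliver 0→3: 3[back,v=0,w]
e3 deliver 3→0: ·
e4 deliver 0→4: 4[back,v=0,w]
e5 deliver 4→0: 0[prim,v=0,w]
e6 deliver 0→2: 2[back,v=0,w]
e7 deliver 2→0: ·
e8 deliver 0→1: 1[back,v=0,w]
e9 deliver 1→0: ·
e10 timeout(3): 3[back,v=1,w]
e11 deliver 3→0: 0[back,v=1,w]
e12 deliver 0→3: ·
e13 deliver 3→2: 2[back,v=1,w]
e14 deliver 2→3: ·
e15 timeout(3): 3[back,v=2,w]
e16 deliver 0→3: ·
e17 propose(0,'q'): ·

-1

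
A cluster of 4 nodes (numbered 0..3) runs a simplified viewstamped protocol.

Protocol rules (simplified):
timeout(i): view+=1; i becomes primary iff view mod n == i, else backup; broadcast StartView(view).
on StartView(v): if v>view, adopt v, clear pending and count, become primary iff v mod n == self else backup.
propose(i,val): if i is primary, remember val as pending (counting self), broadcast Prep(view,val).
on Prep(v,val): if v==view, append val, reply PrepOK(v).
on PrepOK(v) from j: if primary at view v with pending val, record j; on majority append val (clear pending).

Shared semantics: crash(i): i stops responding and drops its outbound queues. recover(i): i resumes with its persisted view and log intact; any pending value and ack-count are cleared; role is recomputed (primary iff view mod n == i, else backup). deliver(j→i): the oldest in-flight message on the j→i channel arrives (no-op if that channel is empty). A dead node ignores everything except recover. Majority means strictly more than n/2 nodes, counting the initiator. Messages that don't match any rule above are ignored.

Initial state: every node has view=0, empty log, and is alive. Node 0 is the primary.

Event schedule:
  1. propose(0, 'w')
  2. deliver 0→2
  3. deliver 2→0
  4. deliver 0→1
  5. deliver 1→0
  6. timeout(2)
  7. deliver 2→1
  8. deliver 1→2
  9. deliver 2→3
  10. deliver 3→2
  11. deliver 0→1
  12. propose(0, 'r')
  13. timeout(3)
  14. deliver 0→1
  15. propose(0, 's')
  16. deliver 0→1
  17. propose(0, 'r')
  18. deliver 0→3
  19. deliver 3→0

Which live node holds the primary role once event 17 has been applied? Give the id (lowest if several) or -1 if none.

0

[1] propose(0,'w') → ∅
[2] deliver 0→2 → N2(back v0 [w])
[3] deliver 2→0 → ∅
[4] deliver 0→1 → N1(back v0 [w])
[5] deliver 1→0 → N0(prim v0 [w])
[6] timeout(2) → N2(back v1 [w])
[7] deliver 2→1 → N1(prim v1 [w])
[8] deliver 1→2 → ∅
[9] deliver 2→3 → N3(back v1 [-])
[10] deliver 3→2 → ∅
[11] deliver 0→1 → ∅
[12] propose(0,'r') → ∅
[13] timeout(3) → N3(back v2 [-])
[14] deliver 0→1 → ∅
[15] propose(0,'s') → ∅
[16] deliver 0→1 → ∅
[17] propose(0,'r') → ∅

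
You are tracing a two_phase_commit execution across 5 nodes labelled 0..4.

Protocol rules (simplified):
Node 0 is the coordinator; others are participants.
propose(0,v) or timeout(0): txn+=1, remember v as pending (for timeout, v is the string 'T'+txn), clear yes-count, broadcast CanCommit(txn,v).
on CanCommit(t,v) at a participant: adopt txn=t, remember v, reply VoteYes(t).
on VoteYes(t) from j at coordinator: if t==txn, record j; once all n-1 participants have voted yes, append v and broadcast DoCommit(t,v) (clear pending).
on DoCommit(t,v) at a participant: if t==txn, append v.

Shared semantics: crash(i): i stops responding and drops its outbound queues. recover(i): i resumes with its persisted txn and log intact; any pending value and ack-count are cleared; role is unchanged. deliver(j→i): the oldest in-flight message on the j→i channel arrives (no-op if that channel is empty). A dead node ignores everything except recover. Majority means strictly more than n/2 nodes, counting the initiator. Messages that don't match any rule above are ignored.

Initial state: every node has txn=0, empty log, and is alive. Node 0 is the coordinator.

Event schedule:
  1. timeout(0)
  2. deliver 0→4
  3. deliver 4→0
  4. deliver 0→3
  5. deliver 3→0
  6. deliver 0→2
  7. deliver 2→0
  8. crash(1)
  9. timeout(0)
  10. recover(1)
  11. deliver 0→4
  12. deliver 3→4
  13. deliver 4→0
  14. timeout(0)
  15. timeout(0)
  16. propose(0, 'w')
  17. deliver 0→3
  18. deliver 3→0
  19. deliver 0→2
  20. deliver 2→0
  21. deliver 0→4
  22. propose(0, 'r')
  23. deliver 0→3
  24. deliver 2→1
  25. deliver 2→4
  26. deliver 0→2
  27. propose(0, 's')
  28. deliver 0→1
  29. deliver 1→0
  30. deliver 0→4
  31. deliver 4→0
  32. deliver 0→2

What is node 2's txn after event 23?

e1 timeout(0): 0[coor,t=1,-]
e2 deliver 0→4: 4[part,t=1,-]
e3 deliver 4→0: ·
e4 deliver 0→3: 3[part,t=1,-]
e5 deliver 3→0: ·
e6 deliver 0→2: 2[part,t=1,-]
e7 deliver 2→0: ·
e8 crash(1): 1[✗part,t=0,-]
e9 timeout(0): 0[coor,t=2,-]
e10 recover(1): 1[part,t=0,-]
e11 deliver 0→4: 4[part,t=2,-]
e12 deliver 3→4: ·
e13 deliver 4→0: ·
e14 timeout(0): 0[coor,t=3,-]
e15 timeout(0): 0[coor,t=4,-]
e16 propose(0,'w'): 0[coor,t=5,-]
e17 deliver 0→3: 3[part,t=2,-]
e18 deliver 3→0: ·
e19 deliver 0→2: 2[part,t=2,-]
e20 deliver 2→0: ·
e21 deliver 0→4: 4[part,t=3,-]
e22 propose(0,'r'): 0[coor,t=6,-]
e23 deliver 0→3: 3[part,t=3,-]

2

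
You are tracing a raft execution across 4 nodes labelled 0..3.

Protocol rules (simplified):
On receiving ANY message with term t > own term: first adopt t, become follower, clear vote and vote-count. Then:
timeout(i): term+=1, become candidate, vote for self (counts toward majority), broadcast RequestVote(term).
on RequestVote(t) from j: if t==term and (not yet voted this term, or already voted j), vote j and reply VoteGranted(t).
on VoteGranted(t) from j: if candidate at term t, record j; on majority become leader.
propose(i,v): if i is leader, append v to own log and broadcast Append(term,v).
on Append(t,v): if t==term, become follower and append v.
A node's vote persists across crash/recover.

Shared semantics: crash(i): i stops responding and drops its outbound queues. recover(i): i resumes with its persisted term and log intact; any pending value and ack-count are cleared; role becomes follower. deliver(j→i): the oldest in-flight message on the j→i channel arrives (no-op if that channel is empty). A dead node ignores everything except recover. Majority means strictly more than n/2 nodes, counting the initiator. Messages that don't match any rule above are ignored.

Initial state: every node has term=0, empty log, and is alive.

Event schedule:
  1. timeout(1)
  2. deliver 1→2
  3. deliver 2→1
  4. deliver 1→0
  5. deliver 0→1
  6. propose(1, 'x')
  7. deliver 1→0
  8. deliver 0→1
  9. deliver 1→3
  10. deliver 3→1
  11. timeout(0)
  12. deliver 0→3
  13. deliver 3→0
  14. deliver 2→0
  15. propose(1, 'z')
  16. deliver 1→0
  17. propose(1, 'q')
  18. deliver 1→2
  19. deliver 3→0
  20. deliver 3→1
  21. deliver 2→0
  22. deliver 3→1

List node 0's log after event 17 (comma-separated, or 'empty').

x

after 1 — timeout(1): n1:cand/t1/[-]
after 2 — deliver 1→2: n2:foll/t1/[-]
after 3 — deliver 2→1: ·
after 4 — deliver 1→0: n0:foll/t1/[-]
after 5 — deliver 0→1: n1:lead/t1/[-]
after 6 — propose(1,'x'): n1:lead/t1/[x]
after 7 — deliver 1→0: n0:foll/t1/[x]
after 8 — deliver 0→1: ·
after 9 — deliver 1→3: n3:foll/t1/[-]
after 10 — deliver 3→1: ·
after 11 — timeout(0): n0:cand/t2/[x]
after 12 — deliver 0→3: n3:foll/t2/[-]
after 13 — deliver 3→0: ·
after 14 — deliver 2→0: ·
after 15 — propose(1,'z'): n1:lead/t1/[x,z]
after 16 — deliver 1→0: ·
after 17 — propose(1,'q'): n1:lead/t1/[x,z,q]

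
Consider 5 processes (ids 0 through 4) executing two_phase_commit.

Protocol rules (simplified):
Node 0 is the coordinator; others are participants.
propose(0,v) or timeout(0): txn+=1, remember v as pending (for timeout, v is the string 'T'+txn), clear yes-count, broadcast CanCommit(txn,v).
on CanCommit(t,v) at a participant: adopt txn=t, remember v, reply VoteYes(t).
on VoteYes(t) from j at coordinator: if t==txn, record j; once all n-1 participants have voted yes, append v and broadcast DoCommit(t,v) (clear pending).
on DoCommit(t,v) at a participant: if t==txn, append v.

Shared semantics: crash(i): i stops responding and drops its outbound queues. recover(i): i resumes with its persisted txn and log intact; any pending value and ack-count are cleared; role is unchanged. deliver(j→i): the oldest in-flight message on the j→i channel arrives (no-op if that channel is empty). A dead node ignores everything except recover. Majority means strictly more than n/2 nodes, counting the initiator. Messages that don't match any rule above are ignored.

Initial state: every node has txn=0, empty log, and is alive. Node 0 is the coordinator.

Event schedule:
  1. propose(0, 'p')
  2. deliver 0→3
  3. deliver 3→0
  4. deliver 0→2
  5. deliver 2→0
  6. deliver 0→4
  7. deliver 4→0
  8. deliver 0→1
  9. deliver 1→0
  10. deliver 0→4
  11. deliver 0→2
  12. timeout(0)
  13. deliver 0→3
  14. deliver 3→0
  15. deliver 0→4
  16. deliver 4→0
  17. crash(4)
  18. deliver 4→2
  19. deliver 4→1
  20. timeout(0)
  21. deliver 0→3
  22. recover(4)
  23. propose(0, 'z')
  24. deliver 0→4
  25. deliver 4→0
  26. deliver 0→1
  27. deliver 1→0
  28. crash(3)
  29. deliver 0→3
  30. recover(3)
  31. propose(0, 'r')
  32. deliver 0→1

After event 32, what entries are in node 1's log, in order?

e1 propose(0,'p'): 0[coor,t=1,-]
e2 deliver 0→3: 3[part,t=1,-]
e3 deliver 3→0: ·
e4 deliver 0→2: 2[part,t=1,-]
e5 deliver 2→0: ·
e6 deliver 0→4: 4[part,t=1,-]
e7 deliver 4→0: ·
e8 deliver 0→1: 1[part,t=1,-]
e9 deliver 1→0: 0[coor,t=1,p]
e10 deliver 0→4: 4[part,t=1,p]
e11 deliver 0→2: 2[part,t=1,p]
e12 timeout(0): 0[coor,t=2,p]
e13 deliver 0→3: 3[part,t=1,p]
e14 deliver 3→0: ·
e15 deliver 0→4: 4[part,t=2,p]
e16 deliver 4→0: ·
e17 crash(4): 4[✗part,t=2,p]
e18 deliver 4→2: ·
e19 deliver 4→1: ·
e20 timeout(0): 0[coor,t=3,p]
e21 deliver 0→3: 3[part,t=2,p]
e22 recover(4): 4[part,t=2,p]
e23 propose(0,'z'): 0[coor,t=4,p]
e24 deliver 0→4: 4[part,t=3,p]
e25 deliver 4→0: ·
e26 deliver 0→1: 1[part,t=1,p]
e27 deliver 1→0: ·
e28 crash(3): 3[✗part,t=2,p]
e29 deliver 0→3: ·
e30 recover(3): 3[part,t=2,p]
e31 propose(0,'r'): 0[coor,t=5,p]
e32 deliver 0→1: 1[part,t=2,p]

p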